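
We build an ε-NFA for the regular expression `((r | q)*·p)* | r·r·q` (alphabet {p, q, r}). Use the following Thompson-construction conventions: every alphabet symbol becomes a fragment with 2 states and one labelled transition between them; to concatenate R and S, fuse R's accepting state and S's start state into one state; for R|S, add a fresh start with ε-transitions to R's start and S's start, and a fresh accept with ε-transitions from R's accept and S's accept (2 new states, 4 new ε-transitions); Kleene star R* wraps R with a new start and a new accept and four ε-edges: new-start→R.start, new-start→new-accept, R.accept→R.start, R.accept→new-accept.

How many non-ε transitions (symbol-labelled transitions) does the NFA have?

Building bottom-up:
Each of the 6 symbol leaves contributes exactly 1 symbol transition.
  r | q : 2 symbol transitions
  (r | q)* : 2 symbol transitions
  (r | q)*·p : 3 symbol transitions
  ((r | q)*·p)* : 3 symbol transitions
  r·r·q : 3 symbol transitions
  ((r | q)*·p)* | r·r·q : 6 symbol transitions

6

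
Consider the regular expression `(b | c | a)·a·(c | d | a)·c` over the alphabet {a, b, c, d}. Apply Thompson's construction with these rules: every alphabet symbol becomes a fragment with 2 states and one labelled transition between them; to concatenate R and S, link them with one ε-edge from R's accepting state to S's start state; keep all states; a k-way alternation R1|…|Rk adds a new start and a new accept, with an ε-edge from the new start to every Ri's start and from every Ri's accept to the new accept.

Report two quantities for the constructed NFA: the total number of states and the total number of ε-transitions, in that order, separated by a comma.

20, 15

Bottom-up over the parse tree:
Each of the 8 symbol leaves contributes 2 states and 0 ε-transitions.
  b | c | a = 8 states, 6 ε-transitions
  c | d | a = 8 states, 6 ε-transitions
  (b | c | a)·a·(c | d | a)·c = 20 states, 15 ε-transitions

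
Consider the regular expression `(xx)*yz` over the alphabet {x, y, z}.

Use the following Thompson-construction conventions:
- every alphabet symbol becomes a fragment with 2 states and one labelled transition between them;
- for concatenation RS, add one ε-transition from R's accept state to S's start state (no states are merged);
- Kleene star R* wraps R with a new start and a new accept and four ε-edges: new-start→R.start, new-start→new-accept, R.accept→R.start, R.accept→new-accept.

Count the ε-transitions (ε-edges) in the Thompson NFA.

Building bottom-up:
Each of the 4 symbol leaves contributes 0 ε-transitions.
  xx → 1 ε-transition
  (xx)* → 5 ε-transitions
  (xx)*yz → 7 ε-transitions

7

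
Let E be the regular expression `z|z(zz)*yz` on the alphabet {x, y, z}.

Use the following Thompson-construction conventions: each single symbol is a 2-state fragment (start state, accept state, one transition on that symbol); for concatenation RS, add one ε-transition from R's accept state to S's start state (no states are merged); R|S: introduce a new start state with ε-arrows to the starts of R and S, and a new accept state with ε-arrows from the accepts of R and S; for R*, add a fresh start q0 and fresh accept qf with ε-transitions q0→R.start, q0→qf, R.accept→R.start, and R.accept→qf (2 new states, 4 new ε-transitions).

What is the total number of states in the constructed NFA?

By structural recursion:
Each of the 6 symbol leaves contributes a 2-state fragment.
  zz = 4 states
  (zz)* = 6 states
  z(zz)*yz = 12 states
  z|z(zz)*yz = 16 states

16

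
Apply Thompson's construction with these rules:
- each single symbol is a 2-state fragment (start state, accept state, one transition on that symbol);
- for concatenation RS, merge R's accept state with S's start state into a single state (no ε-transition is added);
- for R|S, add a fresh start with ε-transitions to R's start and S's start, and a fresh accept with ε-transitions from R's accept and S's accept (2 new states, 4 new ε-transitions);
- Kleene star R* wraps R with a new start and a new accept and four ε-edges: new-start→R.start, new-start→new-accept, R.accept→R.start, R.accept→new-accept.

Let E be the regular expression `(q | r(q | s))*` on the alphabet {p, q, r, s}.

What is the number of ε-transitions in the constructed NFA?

12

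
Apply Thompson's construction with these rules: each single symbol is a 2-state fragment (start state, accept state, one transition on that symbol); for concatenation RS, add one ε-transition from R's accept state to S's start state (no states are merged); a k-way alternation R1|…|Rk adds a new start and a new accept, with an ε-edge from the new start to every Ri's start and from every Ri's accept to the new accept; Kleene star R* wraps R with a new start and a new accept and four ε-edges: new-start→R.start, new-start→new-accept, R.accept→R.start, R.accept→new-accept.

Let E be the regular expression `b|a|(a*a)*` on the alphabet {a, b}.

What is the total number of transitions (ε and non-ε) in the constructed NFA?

19

By structural recursion:
Each of the 4 symbol leaves contributes 1 transition (1 symbol, 0 ε).
  a* : 5 transitions (1 symbol, 4 ε)
  a*a : 7 transitions (2 symbol, 5 ε)
  (a*a)* : 11 transitions (2 symbol, 9 ε)
  b|a|(a*a)* : 19 transitions (4 symbol, 15 ε)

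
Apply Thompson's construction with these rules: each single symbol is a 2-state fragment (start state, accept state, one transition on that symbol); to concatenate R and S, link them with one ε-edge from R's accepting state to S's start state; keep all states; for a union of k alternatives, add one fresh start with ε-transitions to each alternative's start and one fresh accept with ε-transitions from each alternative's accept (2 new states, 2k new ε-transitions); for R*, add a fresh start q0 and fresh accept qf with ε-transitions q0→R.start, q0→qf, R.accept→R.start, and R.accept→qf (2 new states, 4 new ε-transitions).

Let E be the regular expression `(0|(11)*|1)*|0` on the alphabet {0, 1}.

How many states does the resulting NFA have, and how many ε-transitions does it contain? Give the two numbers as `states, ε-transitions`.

Bottom-up over the parse tree:
Each of the 5 symbol leaves contributes 2 states and 0 ε-transitions.
  11 — 4 states, 1 ε-transition
  (11)* — 6 states, 5 ε-transitions
  0|(11)*|1 — 12 states, 11 ε-transitions
  (0|(11)*|1)* — 14 states, 15 ε-transitions
  (0|(11)*|1)*|0 — 18 states, 19 ε-transitions

18, 19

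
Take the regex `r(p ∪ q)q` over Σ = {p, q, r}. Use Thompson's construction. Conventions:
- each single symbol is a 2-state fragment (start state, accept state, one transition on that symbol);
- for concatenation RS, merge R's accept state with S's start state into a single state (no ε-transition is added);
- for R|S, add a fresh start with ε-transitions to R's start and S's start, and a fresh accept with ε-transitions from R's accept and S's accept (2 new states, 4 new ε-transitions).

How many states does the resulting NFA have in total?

8

Building bottom-up:
Each of the 4 symbol leaves contributes a 2-state fragment.
  p ∪ q = 6 states
  r(p ∪ q)q = 8 states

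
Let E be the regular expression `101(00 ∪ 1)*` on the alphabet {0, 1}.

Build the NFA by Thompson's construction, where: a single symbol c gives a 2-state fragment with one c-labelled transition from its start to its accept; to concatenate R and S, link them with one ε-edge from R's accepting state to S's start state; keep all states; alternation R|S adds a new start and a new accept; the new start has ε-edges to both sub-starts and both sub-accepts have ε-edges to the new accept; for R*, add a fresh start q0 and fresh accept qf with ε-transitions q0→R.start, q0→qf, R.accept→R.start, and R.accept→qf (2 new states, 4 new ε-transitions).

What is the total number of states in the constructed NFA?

16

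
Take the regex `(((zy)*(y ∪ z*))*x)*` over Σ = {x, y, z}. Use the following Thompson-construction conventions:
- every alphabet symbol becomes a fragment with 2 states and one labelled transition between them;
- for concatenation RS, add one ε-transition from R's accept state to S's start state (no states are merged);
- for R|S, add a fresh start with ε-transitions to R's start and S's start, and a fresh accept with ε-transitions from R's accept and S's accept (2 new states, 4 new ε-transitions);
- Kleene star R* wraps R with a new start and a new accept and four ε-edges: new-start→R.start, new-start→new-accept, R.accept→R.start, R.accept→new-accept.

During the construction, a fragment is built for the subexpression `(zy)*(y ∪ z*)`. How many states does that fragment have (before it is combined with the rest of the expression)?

Fragment for `(zy)*(y ∪ z*)`:
Each of the 4 symbol leaves contributes a 2-state fragment.
  zy — 4 states
  (zy)* — 6 states
  z* — 4 states
  y ∪ z* — 8 states
  (zy)*(y ∪ z*) — 14 states

14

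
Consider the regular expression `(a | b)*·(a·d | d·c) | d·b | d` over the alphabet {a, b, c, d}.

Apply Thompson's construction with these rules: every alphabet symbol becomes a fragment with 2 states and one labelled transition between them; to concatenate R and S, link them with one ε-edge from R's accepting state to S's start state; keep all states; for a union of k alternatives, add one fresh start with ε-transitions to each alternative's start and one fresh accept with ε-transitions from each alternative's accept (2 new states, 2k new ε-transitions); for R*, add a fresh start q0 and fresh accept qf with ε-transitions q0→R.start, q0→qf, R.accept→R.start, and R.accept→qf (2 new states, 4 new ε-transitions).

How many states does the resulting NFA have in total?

26

Building bottom-up:
Each of the 9 symbol leaves contributes a 2-state fragment.
  a | b → 6 states
  (a | b)* → 8 states
  a·d → 4 states
  d·c → 4 states
  a·d | d·c → 10 states
  (a | b)*·(a·d | d·c) → 18 states
  d·b → 4 states
  (a | b)*·(a·d | d·c) | d·b | d → 26 states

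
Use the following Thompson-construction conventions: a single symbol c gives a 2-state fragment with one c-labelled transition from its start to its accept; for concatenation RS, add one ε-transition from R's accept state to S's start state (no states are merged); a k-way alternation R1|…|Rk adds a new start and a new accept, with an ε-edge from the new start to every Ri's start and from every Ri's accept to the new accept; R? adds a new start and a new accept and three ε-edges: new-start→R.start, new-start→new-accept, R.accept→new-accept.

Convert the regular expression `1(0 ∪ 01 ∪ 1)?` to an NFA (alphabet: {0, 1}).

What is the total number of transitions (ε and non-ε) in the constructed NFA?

Bottom-up over the parse tree:
Each of the 5 symbol leaves contributes 1 transition (1 symbol, 0 ε).
  01 = 3 transitions (2 symbol, 1 ε)
  0 ∪ 01 ∪ 1 = 11 transitions (4 symbol, 7 ε)
  (0 ∪ 01 ∪ 1)? = 14 transitions (4 symbol, 10 ε)
  1(0 ∪ 01 ∪ 1)? = 16 transitions (5 symbol, 11 ε)

16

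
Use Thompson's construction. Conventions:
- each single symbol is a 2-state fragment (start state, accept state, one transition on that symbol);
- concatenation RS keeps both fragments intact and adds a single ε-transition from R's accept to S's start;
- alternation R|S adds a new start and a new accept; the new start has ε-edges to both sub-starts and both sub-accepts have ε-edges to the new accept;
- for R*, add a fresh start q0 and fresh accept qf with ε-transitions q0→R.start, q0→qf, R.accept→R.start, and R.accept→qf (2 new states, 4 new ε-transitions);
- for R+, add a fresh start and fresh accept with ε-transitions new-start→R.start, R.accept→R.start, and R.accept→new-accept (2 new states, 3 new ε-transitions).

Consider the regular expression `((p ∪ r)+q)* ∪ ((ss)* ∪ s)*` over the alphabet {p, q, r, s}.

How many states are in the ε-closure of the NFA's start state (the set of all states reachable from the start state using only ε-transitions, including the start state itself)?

16

Let C(F) = |ε-closure(F.start)| within fragment F, and note whether F accepts ε. Symbol fragments have C = 1 and do not accept ε. Then:
  p ∪ r — new start ε-reaches every alternative's start; none of them accept ε, so the new accept is not reached: |closure| = 1 + 1 + 1 = 3
  (p ∪ r)+ — |closure| = 1 + 3 = 4 (the body doesn't accept ε, so the new accept is not reached)
  (p ∪ r)+q — same as the first factor's closure: |closure| = 4
  ((p ∪ r)+q)* — the star's fresh start ε-reaches both the body's start and the fresh accept: |closure| = 2 + 4 = 6
  ss — |closure| equals the left operand's closure size = 1 (its accept is not ε-reachable, so the closure stops there)
  (ss)* — new start has ε-edges to the inner start and to the new accept, so |closure| = 2 + 1 = 3
  (ss)* ∪ s — |closure| = 1 (new start) + (3 + 1) + 1 (new accept, since some branch ε-reaches its own accept) = 6
  ((ss)* ∪ s)* — the star's fresh start ε-reaches both the body's start and the fresh accept: |closure| = 2 + 6 = 8
  ((p ∪ r)+q)* ∪ ((ss)* ∪ s)* — |closure| = 1 (new start) + (6 + 8) + 1 (new accept, since some branch ε-reaches its own accept) = 16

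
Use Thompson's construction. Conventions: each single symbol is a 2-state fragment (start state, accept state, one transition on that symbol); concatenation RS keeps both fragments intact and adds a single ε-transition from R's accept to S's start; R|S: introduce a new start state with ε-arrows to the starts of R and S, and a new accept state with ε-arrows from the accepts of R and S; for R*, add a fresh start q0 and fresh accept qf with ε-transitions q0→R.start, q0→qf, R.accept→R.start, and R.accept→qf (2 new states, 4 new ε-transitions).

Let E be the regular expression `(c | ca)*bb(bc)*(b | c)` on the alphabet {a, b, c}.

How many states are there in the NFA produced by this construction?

26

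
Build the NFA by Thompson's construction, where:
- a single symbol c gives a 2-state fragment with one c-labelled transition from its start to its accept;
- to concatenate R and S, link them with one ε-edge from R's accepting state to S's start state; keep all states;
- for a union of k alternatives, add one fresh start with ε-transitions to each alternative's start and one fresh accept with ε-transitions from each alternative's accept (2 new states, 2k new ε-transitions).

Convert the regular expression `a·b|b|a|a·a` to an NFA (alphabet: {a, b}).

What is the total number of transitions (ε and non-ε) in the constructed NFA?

Recursing over subexpressions:
Each of the 6 symbol leaves contributes 1 transition (1 symbol, 0 ε).
  a·b = 3 transitions (2 symbol, 1 ε)
  a·a = 3 transitions (2 symbol, 1 ε)
  a·b|b|a|a·a = 16 transitions (6 symbol, 10 ε)

16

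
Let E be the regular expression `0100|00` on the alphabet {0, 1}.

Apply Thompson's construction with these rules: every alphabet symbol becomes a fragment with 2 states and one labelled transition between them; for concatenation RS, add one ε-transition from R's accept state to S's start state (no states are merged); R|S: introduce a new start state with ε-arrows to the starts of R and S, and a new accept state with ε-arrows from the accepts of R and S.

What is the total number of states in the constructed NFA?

14

Per subexpression:
Each of the 6 symbol leaves contributes a 2-state fragment.
  0100 : 8 states
  00 : 4 states
  0100|00 : 14 states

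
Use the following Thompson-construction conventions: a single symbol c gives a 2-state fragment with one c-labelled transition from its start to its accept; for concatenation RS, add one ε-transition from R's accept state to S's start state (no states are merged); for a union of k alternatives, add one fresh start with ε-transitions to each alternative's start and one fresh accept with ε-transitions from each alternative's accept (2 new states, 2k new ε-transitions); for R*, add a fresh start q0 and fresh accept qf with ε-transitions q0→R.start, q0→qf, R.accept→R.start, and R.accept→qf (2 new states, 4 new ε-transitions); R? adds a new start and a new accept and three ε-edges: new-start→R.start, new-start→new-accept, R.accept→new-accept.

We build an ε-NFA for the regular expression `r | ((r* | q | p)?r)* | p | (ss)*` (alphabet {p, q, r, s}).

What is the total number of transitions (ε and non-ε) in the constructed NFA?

Building bottom-up:
Each of the 8 symbol leaves contributes 1 transition (1 symbol, 0 ε).
  r* : 5 transitions (1 symbol, 4 ε)
  r* | q | p : 13 transitions (3 symbol, 10 ε)
  (r* | q | p)? : 16 transitions (3 symbol, 13 ε)
  (r* | q | p)?r : 18 transitions (4 symbol, 14 ε)
  ((r* | q | p)?r)* : 22 transitions (4 symbol, 18 ε)
  ss : 3 transitions (2 symbol, 1 ε)
  (ss)* : 7 transitions (2 symbol, 5 ε)
  r | ((r* | q | p)?r)* | p | (ss)* : 39 transitions (8 symbol, 31 ε)

39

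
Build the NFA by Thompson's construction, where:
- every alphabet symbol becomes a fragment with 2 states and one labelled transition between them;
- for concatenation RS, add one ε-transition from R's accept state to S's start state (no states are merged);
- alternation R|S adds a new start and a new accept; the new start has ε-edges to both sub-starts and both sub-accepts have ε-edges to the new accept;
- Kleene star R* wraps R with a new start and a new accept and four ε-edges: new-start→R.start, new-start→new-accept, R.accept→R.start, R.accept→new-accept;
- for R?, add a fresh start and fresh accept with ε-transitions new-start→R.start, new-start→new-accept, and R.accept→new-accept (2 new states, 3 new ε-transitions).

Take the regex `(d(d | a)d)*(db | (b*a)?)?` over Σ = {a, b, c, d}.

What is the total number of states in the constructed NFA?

Building bottom-up:
Each of the 8 symbol leaves contributes a 2-state fragment.
  d | a — 6 states
  d(d | a)d — 10 states
  (d(d | a)d)* — 12 states
  db — 4 states
  b* — 4 states
  b*a — 6 states
  (b*a)? — 8 states
  db | (b*a)? — 14 states
  (db | (b*a)?)? — 16 states
  (d(d | a)d)*(db | (b*a)?)? — 28 states

28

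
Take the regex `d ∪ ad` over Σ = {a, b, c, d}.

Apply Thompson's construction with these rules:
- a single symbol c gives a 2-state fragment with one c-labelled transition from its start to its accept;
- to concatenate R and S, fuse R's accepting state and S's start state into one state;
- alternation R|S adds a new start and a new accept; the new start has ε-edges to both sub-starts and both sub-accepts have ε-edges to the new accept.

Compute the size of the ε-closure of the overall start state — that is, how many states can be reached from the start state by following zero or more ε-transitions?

3

Work bottom-up. For each fragment F, track |ε-closure(F.start)| and whether F's accept lies in that closure (i.e. whether F accepts ε). A single-symbol fragment has closure size 1 and does not accept ε.
  ad → |closure| equals the left operand's closure size = 1 (its accept is not ε-reachable, so the closure stops there)
  d ∪ ad → |closure| = 1 + 1 + 1 = 3 (the new accept is not ε-reachable since no branch accepts ε)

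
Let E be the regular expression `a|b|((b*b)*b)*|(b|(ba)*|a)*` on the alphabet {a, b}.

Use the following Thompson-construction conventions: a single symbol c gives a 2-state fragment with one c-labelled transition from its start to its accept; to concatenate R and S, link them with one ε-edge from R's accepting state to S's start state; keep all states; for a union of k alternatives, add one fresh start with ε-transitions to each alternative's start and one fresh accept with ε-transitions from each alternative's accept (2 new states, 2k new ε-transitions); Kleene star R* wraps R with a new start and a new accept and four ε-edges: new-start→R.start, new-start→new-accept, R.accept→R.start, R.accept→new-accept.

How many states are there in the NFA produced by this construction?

Building bottom-up:
Each of the 9 symbol leaves contributes a 2-state fragment.
  b* — 4 states
  b*b — 6 states
  (b*b)* — 8 states
  (b*b)*b — 10 states
  ((b*b)*b)* — 12 states
  ba — 4 states
  (ba)* — 6 states
  b|(ba)*|a — 12 states
  (b|(ba)*|a)* — 14 states
  a|b|((b*b)*b)*|(b|(ba)*|a)* — 32 states

32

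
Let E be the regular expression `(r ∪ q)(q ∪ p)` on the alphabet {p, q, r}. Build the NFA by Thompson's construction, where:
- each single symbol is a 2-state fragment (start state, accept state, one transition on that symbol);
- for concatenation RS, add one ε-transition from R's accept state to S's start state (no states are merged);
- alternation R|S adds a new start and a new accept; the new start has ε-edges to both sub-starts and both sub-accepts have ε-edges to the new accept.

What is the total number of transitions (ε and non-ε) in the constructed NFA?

13

Building bottom-up:
Each of the 4 symbol leaves contributes 1 transition (1 symbol, 0 ε).
  r ∪ q : 6 transitions (2 symbol, 4 ε)
  q ∪ p : 6 transitions (2 symbol, 4 ε)
  (r ∪ q)(q ∪ p) : 13 transitions (4 symbol, 9 ε)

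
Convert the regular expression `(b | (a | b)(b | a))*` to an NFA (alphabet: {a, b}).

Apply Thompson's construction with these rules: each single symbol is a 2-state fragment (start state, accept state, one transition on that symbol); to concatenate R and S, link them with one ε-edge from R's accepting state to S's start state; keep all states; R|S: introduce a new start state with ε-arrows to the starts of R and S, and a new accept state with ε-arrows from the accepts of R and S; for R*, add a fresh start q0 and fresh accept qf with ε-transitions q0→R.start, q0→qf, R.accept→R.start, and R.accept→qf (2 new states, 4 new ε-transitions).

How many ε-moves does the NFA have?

17

Bottom-up over the parse tree:
Each of the 5 symbol leaves contributes 0 ε-transitions.
  a | b = 4 ε-transitions
  b | a = 4 ε-transitions
  (a | b)(b | a) = 9 ε-transitions
  b | (a | b)(b | a) = 13 ε-transitions
  (b | (a | b)(b | a))* = 17 ε-transitions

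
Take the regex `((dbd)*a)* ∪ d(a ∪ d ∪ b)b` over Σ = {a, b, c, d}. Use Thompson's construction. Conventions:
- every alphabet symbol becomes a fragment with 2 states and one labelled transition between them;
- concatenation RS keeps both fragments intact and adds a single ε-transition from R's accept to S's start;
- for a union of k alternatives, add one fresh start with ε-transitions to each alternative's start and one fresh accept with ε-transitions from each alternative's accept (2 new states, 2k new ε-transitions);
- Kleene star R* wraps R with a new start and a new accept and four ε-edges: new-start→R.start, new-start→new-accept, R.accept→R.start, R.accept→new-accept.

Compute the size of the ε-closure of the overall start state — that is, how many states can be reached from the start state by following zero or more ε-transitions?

Work bottom-up. For each fragment F, track |ε-closure(F.start)| and whether F's accept lies in that closure (i.e. whether F accepts ε). A single-symbol fragment has closure size 1 and does not accept ε.
  dbd — |closure| equals the left operand's closure size = 1 (its accept is not ε-reachable, so the closure stops there)
  (dbd)* — the star's fresh start ε-reaches both the body's start and the fresh accept: |closure| = 2 + 1 = 3
  (dbd)*a — |closure| = 3 + 1 = 4 (closure spills across the concat boundary because the left factor accepts ε)
  ((dbd)*a)* — the star's fresh start ε-reaches both the body's start and the fresh accept: |closure| = 2 + 4 = 6
  a ∪ d ∪ b — |closure| = 1 + 1 + 1 + 1 = 4 (the new accept is not ε-reachable since no branch accepts ε)
  d(a ∪ d ∪ b)b — |closure| equals the left operand's closure size = 1 (its accept is not ε-reachable, so the closure stops there)
  ((dbd)*a)* ∪ d(a ∪ d ∪ b)b — |closure| = 1 (new start) + (6 + 1) + 1 (new accept, since some branch ε-reaches its own accept) = 9

9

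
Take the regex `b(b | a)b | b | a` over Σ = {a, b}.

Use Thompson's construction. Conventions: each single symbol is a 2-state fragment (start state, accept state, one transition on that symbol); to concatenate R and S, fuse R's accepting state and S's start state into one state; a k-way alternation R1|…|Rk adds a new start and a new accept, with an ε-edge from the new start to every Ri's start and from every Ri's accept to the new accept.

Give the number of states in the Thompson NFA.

Recursing over subexpressions:
Each of the 6 symbol leaves contributes a 2-state fragment.
  b | a = 6 states
  b(b | a)b = 8 states
  b(b | a)b | b | a = 14 states

14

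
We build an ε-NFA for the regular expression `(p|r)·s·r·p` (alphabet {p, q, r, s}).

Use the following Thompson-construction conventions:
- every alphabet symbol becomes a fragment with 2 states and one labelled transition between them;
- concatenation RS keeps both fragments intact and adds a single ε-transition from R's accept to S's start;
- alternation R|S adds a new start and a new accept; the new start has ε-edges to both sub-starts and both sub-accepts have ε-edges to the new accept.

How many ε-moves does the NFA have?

7

By structural recursion:
Each of the 5 symbol leaves contributes 0 ε-transitions.
  p|r — 4 ε-transitions
  (p|r)·s·r·p — 7 ε-transitions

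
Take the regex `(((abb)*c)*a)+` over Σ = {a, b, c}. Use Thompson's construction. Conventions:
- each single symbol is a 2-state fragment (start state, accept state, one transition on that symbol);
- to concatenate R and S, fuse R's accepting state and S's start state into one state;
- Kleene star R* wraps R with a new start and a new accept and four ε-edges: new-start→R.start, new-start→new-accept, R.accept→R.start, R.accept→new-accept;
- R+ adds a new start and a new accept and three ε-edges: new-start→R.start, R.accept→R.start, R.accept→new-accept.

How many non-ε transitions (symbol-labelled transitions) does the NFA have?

5

Bottom-up over the parse tree:
Each of the 5 symbol leaves contributes exactly 1 symbol transition.
  abb — 3 symbol transitions
  (abb)* — 3 symbol transitions
  (abb)*c — 4 symbol transitions
  ((abb)*c)* — 4 symbol transitions
  ((abb)*c)*a — 5 symbol transitions
  (((abb)*c)*a)+ — 5 symbol transitions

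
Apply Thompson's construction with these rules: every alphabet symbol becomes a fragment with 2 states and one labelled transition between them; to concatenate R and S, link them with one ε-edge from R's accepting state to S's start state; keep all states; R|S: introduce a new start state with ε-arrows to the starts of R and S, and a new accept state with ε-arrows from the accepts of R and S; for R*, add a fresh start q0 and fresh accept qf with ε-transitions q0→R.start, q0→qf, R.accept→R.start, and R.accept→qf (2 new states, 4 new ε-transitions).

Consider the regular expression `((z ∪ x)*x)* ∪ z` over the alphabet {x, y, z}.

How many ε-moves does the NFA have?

Bottom-up over the parse tree:
Each of the 4 symbol leaves contributes 0 ε-transitions.
  z ∪ x — 4 ε-transitions
  (z ∪ x)* — 8 ε-transitions
  (z ∪ x)*x — 9 ε-transitions
  ((z ∪ x)*x)* — 13 ε-transitions
  ((z ∪ x)*x)* ∪ z — 17 ε-transitions

17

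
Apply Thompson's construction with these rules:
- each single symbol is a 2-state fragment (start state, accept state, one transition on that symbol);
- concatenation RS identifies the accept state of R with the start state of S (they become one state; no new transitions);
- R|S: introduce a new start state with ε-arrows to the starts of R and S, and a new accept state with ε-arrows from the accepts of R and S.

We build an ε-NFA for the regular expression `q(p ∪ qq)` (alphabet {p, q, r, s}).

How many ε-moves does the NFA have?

4

Building bottom-up:
Each of the 4 symbol leaves contributes 0 ε-transitions.
  qq — 0 ε-transitions
  p ∪ qq — 4 ε-transitions
  q(p ∪ qq) — 4 ε-transitions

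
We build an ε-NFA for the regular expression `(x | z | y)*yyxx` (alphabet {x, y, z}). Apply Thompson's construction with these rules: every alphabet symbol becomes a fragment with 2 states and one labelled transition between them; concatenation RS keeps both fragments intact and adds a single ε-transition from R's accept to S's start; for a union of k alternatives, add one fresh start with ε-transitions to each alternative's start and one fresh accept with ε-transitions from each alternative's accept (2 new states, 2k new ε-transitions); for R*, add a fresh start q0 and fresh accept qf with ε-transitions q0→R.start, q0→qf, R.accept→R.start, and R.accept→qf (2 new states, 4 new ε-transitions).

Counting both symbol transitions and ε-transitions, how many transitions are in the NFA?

Recursing over subexpressions:
Each of the 7 symbol leaves contributes 1 transition (1 symbol, 0 ε).
  x | z | y = 9 transitions (3 symbol, 6 ε)
  (x | z | y)* = 13 transitions (3 symbol, 10 ε)
  (x | z | y)*yyxx = 21 transitions (7 symbol, 14 ε)

21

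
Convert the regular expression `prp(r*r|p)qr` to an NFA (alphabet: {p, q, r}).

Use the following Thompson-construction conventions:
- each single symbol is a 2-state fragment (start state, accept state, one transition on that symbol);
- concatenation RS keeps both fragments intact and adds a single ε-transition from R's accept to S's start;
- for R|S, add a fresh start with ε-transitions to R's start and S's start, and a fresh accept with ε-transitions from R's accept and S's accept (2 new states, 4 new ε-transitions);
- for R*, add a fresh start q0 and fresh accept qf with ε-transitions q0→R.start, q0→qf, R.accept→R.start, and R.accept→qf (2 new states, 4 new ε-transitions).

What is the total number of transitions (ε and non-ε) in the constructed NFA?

22

Bottom-up over the parse tree:
Each of the 8 symbol leaves contributes 1 transition (1 symbol, 0 ε).
  r* → 5 transitions (1 symbol, 4 ε)
  r*r → 7 transitions (2 symbol, 5 ε)
  r*r|p → 12 transitions (3 symbol, 9 ε)
  prp(r*r|p)qr → 22 transitions (8 symbol, 14 ε)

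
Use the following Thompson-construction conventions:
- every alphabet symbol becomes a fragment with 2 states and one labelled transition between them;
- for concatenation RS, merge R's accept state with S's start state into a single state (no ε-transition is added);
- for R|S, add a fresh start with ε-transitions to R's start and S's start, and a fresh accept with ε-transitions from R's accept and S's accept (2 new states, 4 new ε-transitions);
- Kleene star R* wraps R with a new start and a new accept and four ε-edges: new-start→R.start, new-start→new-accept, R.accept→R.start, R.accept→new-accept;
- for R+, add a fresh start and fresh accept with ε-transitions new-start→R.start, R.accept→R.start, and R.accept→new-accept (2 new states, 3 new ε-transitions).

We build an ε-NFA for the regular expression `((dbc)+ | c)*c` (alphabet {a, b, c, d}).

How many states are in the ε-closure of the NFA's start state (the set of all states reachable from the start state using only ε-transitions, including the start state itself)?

6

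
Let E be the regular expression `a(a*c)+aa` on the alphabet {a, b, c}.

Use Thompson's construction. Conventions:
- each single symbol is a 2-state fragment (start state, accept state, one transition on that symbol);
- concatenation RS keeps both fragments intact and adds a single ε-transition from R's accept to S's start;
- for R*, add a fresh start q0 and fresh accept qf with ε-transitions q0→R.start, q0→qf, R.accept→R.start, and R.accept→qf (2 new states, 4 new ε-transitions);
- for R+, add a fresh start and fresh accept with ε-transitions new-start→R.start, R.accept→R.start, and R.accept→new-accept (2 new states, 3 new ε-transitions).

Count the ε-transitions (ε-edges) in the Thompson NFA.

Building bottom-up:
Each of the 5 symbol leaves contributes 0 ε-transitions.
  a* — 4 ε-transitions
  a*c — 5 ε-transitions
  (a*c)+ — 8 ε-transitions
  a(a*c)+aa — 11 ε-transitions

11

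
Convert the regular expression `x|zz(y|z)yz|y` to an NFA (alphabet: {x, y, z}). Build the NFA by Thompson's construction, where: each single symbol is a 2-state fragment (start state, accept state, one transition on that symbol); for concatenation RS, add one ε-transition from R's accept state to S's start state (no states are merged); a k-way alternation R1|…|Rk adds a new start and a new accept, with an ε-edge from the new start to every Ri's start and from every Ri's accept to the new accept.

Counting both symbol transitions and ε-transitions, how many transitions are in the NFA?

Per subexpression:
Each of the 8 symbol leaves contributes 1 transition (1 symbol, 0 ε).
  y|z = 6 transitions (2 symbol, 4 ε)
  zz(y|z)yz = 14 transitions (6 symbol, 8 ε)
  x|zz(y|z)yz|y = 22 transitions (8 symbol, 14 ε)

22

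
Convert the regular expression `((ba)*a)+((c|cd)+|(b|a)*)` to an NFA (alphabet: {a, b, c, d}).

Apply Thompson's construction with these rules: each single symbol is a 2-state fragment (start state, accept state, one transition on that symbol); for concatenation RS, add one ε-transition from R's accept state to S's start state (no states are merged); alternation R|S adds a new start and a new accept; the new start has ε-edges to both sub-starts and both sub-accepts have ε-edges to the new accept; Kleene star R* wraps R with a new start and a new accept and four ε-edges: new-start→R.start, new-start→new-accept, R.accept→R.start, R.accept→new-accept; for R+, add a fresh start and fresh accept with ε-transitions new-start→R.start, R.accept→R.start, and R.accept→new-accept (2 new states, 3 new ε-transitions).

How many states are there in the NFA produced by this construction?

By structural recursion:
Each of the 8 symbol leaves contributes a 2-state fragment.
  ba → 4 states
  (ba)* → 6 states
  (ba)*a → 8 states
  ((ba)*a)+ → 10 states
  cd → 4 states
  c|cd → 8 states
  (c|cd)+ → 10 states
  b|a → 6 states
  (b|a)* → 8 states
  (c|cd)+|(b|a)* → 20 states
  ((ba)*a)+((c|cd)+|(b|a)*) → 30 states

30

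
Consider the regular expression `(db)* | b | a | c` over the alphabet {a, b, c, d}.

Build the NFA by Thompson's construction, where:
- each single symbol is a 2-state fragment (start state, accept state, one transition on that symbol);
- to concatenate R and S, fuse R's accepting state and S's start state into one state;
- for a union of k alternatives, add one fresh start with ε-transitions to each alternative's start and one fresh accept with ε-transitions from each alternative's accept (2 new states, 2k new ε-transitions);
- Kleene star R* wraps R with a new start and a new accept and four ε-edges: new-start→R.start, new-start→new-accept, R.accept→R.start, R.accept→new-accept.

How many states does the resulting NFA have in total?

Per subexpression:
Each of the 5 symbol leaves contributes a 2-state fragment.
  db → 3 states
  (db)* → 5 states
  (db)* | b | a | c → 13 states

13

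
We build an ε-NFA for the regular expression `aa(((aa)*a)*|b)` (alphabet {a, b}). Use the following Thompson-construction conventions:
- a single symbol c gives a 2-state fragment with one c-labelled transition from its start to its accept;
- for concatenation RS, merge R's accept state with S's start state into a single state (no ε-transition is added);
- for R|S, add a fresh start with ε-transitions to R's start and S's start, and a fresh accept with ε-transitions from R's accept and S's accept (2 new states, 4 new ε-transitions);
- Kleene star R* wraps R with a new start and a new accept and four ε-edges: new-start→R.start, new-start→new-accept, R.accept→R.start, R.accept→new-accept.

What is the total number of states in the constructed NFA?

14

Per subexpression:
Each of the 6 symbol leaves contributes a 2-state fragment.
  aa — 3 states
  (aa)* — 5 states
  (aa)*a — 6 states
  ((aa)*a)* — 8 states
  ((aa)*a)*|b — 12 states
  aa(((aa)*a)*|b) — 14 states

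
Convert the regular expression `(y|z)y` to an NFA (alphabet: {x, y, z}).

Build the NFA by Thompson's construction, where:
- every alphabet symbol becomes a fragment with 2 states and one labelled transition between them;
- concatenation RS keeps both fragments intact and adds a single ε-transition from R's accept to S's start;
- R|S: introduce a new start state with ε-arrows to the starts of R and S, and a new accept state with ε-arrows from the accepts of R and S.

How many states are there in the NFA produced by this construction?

8

By structural recursion:
Each of the 3 symbol leaves contributes a 2-state fragment.
  y|z = 6 states
  (y|z)y = 8 states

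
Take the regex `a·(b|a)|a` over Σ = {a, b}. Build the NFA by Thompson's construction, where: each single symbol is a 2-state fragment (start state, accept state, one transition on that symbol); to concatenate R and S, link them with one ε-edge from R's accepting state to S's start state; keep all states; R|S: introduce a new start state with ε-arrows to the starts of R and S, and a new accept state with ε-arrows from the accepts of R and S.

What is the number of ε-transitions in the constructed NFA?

9

By structural recursion:
Each of the 4 symbol leaves contributes 0 ε-transitions.
  b|a → 4 ε-transitions
  a·(b|a) → 5 ε-transitions
  a·(b|a)|a → 9 ε-transitions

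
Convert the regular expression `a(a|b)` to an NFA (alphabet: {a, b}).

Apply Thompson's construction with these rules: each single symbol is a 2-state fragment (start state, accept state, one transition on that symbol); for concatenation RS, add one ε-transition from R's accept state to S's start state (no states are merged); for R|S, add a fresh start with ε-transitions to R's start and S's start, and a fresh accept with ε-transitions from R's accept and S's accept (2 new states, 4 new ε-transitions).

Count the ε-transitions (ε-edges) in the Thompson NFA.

5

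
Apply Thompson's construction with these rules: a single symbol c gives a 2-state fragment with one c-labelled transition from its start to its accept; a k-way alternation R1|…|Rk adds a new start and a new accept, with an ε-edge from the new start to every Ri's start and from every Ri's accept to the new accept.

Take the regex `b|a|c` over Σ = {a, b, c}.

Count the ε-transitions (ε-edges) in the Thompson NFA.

Bottom-up over the parse tree:
Each of the 3 symbol leaves contributes 0 ε-transitions.
  b|a|c — 6 ε-transitions

6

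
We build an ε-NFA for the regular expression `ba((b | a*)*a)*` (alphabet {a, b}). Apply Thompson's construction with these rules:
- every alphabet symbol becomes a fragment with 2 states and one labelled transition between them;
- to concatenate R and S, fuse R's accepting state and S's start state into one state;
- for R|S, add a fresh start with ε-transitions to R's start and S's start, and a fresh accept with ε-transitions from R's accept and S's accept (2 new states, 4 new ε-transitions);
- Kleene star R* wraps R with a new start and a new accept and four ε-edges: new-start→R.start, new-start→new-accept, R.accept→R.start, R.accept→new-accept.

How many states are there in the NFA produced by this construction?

Recursing over subexpressions:
Each of the 5 symbol leaves contributes a 2-state fragment.
  a* : 4 states
  b | a* : 8 states
  (b | a*)* : 10 states
  (b | a*)*a : 11 states
  ((b | a*)*a)* : 13 states
  ba((b | a*)*a)* : 15 states

15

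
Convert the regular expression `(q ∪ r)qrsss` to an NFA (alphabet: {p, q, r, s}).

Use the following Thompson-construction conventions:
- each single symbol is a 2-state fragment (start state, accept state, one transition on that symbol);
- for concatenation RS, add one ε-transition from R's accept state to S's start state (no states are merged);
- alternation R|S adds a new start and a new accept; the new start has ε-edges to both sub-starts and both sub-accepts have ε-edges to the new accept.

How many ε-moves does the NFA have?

9

Building bottom-up:
Each of the 7 symbol leaves contributes 0 ε-transitions.
  q ∪ r → 4 ε-transitions
  (q ∪ r)qrsss → 9 ε-transitions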